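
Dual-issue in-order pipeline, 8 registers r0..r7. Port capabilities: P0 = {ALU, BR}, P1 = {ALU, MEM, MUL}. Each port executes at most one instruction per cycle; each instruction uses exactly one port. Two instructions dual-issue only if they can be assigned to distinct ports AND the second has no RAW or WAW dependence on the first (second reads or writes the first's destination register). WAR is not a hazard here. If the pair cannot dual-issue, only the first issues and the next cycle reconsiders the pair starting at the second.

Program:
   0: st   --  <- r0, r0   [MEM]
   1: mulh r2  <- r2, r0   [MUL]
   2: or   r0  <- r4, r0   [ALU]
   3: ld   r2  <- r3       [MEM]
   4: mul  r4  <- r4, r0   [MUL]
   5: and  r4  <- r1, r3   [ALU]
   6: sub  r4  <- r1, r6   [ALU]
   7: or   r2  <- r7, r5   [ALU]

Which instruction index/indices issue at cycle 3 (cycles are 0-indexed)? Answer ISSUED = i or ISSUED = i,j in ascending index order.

t=0 i0:st ; no-port MEM/MUL
t=1 i1&i2:mulh;or ; dual
t=2 i3:ld ; no-port MEM/MUL
t=3 i4:mul ; WAW r4
t=4 i5:and ; WAW r4
t=5 i6&i7:sub;or ; dual

ISSUED = 4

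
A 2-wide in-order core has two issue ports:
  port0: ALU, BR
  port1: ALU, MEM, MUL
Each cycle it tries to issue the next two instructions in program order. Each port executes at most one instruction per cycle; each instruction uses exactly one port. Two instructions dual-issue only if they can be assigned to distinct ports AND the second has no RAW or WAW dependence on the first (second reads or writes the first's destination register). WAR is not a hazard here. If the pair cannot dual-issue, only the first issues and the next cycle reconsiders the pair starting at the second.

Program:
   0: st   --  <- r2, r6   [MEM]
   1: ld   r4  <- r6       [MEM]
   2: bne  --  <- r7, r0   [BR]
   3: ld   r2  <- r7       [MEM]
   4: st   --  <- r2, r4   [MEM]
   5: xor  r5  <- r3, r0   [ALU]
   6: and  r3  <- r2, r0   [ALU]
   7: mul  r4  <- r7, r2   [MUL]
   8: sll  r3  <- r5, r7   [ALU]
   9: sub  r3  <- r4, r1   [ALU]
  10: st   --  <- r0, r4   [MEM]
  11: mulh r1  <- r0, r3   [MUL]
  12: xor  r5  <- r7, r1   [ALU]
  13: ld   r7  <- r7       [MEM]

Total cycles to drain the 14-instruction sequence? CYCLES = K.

CYCLES = 9

  cy0 -> i0 (st.MEM) no-port MEM/MEM
  cy1 -> i1&i2 (ld.MEM bne.BR) 2-wide
  cy2 -> i3 (ld.MEM) no-port MEM/MEM
  cy3 -> i4&i5 (st.MEM xor.ALU) 2-wide
  cy4 -> i6&i7 (and.ALU mul.MUL) 2-wide
  cy5 -> i8 (sll.ALU) WAW r3
  cy6 -> i9&i10 (sub.ALU st.MEM) 2-wide
  cy7 -> i11 (mulh.MUL) RAW r1
  cy8 -> i12&i13 (xor.ALU ld.MEM) 2-wide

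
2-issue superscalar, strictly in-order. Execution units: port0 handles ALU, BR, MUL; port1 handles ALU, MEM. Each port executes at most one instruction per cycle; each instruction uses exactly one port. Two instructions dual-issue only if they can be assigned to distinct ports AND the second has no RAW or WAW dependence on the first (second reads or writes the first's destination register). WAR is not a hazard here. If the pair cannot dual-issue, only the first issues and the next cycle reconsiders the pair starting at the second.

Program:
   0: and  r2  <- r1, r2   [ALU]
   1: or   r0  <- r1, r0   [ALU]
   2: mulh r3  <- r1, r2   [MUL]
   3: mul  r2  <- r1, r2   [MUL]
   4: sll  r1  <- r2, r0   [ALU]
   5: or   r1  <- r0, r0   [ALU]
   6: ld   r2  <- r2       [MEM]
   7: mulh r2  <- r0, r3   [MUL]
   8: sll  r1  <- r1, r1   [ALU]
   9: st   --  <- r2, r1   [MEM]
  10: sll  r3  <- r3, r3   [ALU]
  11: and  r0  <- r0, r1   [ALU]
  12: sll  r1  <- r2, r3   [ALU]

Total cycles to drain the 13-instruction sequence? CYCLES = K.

  cy0 -> i0&i1 (and;or) 2-wide
  cy1 -> i2 (mulh) no-port MUL/MUL
  cy2 -> i3 (mul) RAW r2
  cy3 -> i4 (sll) WAW r1
  cy4 -> i5&i6 (or;ld) 2-wide
  cy5 -> i7&i8 (mulh;sll) 2-wide
  cy6 -> i9&i10 (st;sll) 2-wide
  cy7 -> i11&i12 (and;sll) 2-wide

CYCLES = 8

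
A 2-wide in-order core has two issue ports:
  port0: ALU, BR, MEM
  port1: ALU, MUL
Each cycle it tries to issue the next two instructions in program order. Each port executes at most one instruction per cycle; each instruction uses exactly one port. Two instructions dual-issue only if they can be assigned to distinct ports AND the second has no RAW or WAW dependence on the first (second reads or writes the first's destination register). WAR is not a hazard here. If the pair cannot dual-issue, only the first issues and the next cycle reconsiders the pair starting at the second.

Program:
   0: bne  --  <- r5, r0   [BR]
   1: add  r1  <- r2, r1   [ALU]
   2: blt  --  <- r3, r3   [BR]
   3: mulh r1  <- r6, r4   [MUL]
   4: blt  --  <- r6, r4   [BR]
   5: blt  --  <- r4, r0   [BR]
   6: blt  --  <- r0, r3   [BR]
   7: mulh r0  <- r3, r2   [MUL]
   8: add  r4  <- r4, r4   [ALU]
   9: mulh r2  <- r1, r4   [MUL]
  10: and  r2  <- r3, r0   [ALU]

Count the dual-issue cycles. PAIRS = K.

PAIRS = 3

c0: i0/i1 bne/add  pair
c1: i2/i3 blt/mulh  pair
c2: i4 blt  no-port BR/BR
c3: i5 blt  no-port BR/BR
c4: i6/i7 blt/mulh  pair
c5: i8 add  RAW r4
c6: i9 mulh  WAW r2
c7: i10 and  tail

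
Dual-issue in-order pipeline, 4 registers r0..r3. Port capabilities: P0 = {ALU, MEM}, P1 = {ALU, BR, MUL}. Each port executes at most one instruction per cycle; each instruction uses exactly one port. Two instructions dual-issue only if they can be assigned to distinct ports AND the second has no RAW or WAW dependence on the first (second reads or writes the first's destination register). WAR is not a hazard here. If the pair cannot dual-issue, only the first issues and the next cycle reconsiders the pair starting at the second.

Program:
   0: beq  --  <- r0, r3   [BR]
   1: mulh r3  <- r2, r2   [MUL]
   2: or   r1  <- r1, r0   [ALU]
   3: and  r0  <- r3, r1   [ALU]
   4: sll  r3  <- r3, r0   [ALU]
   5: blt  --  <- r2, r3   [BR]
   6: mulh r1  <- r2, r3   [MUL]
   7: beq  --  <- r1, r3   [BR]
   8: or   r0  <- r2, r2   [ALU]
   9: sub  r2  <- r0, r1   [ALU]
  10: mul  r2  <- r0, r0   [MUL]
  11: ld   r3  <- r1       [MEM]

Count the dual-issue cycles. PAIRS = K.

PAIRS = 3

#0 head=0: beq i0 no-port BR/MUL
#1 head=1: mulh or i1+i2 2-wide
#2 head=3: and i3 RAW r0
#3 head=4: sll i4 RAW r3
#4 head=5: blt i5 no-port BR/MUL
#5 head=6: mulh i6 no-port MUL/BR
#6 head=7: beq or i7+i8 2-wide
#7 head=9: sub i9 WAW r2
#8 head=10: mul ld i10+i11 2-wide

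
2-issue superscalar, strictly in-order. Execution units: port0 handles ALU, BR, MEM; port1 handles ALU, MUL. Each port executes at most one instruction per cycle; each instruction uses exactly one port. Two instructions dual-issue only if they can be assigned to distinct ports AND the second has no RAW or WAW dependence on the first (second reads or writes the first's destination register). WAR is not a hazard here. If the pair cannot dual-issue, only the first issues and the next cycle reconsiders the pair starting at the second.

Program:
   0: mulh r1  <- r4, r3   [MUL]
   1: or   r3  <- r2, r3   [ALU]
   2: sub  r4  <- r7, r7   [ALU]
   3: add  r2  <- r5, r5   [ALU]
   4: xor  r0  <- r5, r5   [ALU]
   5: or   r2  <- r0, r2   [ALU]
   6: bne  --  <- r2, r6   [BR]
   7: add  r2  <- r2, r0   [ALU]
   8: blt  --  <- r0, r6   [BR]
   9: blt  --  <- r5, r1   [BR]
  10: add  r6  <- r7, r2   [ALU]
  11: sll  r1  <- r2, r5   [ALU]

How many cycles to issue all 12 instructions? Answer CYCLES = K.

CYCLES = 8

c0: i0/i1 mulh;or  dual
c1: i2/i3 sub;add  dual
c2: i4 xor  RAW r0
c3: i5 or  RAW r2
c4: i6/i7 bne;add  dual
c5: i8 blt  no-port BR/BR
c6: i9/i10 blt;add  dual
c7: i11 sll  tail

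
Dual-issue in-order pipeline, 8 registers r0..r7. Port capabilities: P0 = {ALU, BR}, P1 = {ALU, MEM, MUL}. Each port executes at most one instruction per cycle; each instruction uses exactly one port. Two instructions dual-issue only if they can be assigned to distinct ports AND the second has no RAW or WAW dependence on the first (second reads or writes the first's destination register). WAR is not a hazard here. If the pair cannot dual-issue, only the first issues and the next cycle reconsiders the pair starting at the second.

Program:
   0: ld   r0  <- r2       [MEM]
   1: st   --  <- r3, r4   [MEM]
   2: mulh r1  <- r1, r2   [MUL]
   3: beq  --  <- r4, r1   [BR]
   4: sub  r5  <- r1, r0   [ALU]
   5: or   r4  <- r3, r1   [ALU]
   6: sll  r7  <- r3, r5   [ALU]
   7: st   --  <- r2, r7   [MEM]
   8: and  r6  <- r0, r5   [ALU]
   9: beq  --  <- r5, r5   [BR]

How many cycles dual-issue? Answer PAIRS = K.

PAIRS = 3

#0 head=0: ld i0 no-port MEM/MEM
#1 head=1: st i1 no-port MEM/MUL
#2 head=2: mulh i2 RAW r1
#3 head=3: beq;sub i3&i4 pair
#4 head=5: or;sll i5&i6 pair
#5 head=7: st;and i7&i8 pair
#6 head=9: beq i9 tail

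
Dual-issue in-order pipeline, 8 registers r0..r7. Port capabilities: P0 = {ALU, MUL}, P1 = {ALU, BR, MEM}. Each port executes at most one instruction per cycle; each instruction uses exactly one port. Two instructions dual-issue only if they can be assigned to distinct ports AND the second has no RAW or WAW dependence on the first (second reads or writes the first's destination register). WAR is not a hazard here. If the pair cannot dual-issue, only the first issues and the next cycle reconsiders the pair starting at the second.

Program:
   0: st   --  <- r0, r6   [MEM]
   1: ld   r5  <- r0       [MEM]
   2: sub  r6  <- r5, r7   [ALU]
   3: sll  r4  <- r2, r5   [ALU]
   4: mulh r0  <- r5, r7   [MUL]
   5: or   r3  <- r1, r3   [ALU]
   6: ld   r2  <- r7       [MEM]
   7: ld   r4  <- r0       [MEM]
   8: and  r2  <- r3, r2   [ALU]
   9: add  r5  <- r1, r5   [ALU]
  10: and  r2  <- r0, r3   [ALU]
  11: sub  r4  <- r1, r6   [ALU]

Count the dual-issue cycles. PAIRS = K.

PAIRS = 4

#0 head=0: st.MEM i0 no-port MEM/MEM
#1 head=1: ld.MEM i1 RAW r5
#2 head=2: sub.ALU/sll.ALU i2&i3 2-wide
#3 head=4: mulh.MUL/or.ALU i4&i5 2-wide
#4 head=6: ld.MEM i6 no-port MEM/MEM
#5 head=7: ld.MEM/and.ALU i7&i8 2-wide
#6 head=9: add.ALU/and.ALU i9&i10 2-wide
#7 head=11: sub.ALU i11 tail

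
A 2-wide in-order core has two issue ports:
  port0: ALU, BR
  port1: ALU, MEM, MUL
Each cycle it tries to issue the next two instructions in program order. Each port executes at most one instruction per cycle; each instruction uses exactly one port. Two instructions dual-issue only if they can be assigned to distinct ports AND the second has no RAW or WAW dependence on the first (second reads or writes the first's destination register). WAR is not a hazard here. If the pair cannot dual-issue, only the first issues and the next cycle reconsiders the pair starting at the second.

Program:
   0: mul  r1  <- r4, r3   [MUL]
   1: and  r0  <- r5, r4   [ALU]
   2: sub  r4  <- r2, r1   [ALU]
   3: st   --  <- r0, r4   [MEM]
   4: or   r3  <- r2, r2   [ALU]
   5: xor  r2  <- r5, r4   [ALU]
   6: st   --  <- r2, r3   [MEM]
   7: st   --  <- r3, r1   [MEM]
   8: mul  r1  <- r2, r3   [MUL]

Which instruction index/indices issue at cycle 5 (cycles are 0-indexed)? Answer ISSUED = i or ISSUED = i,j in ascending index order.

#0 head=0: mul.MUL and.ALU i0&i1 2-wide
#1 head=2: sub.ALU i2 RAW r4
#2 head=3: st.MEM or.ALU i3&i4 2-wide
#3 head=5: xor.ALU i5 RAW r2
#4 head=6: st.MEM i6 no-port MEM/MEM
#5 head=7: st.MEM i7 no-port MEM/MUL
#6 head=8: mul.MUL i8 tail

ISSUED = 7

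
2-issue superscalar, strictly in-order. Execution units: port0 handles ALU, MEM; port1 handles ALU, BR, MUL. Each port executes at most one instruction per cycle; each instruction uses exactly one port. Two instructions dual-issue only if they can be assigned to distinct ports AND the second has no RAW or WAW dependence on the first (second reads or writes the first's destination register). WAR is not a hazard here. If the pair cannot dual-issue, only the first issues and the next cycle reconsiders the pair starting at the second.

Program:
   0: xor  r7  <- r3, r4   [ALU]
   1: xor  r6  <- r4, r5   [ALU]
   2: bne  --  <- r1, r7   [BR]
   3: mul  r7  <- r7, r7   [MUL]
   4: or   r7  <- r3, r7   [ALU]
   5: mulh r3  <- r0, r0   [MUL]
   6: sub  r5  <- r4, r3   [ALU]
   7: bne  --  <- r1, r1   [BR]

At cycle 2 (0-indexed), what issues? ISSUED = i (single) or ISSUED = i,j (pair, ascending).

ISSUED = 3

t=0 i0&i1:xor xor ; 2-wide
t=1 i2:bne ; no-port BR/MUL
t=2 i3:mul ; RAW+WAW r7
t=3 i4&i5:or mulh ; 2-wide
t=4 i6&i7:sub bne ; 2-wide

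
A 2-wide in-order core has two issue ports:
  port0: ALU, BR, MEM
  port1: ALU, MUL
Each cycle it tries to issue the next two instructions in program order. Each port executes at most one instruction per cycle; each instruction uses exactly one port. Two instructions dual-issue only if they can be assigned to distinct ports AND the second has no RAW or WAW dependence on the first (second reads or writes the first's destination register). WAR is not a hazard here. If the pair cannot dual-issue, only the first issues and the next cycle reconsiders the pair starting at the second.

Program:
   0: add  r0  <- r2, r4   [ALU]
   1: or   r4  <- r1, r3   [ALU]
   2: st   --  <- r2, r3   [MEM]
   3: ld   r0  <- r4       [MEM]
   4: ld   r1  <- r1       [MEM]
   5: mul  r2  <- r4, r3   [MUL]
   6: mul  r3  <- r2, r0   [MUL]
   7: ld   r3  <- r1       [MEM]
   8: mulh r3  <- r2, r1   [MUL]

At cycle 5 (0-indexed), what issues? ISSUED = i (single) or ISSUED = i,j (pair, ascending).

0. add.ALU+or.ALU @i0,i1  | 2-wide
1. st.MEM @i2  | no-port MEM/MEM
2. ld.MEM @i3  | no-port MEM/MEM
3. ld.MEM+mul.MUL @i4,i5  | 2-wide
4. mul.MUL @i6  | WAW r3
5. ld.MEM @i7  | WAW r3
6. mulh.MUL @i8  | tail

ISSUED = 7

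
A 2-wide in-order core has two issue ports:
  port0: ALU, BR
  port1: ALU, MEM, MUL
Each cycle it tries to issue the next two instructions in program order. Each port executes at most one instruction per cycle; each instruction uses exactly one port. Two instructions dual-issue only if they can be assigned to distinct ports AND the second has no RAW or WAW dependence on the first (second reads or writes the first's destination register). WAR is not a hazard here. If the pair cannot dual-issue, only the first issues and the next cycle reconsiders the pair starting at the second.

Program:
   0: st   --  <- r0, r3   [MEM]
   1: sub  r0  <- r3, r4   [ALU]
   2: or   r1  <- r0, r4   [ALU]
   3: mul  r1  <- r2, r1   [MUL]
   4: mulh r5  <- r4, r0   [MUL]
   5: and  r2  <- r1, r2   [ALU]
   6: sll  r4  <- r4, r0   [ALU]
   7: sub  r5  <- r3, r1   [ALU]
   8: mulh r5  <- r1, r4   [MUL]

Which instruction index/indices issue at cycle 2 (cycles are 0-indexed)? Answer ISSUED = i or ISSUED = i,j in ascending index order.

ISSUED = 3

#0 head=0: st sub i0&i1 dual
#1 head=2: or i2 RAW+WAW r1
#2 head=3: mul i3 no-port MUL/MUL
#3 head=4: mulh and i4&i5 dual
#4 head=6: sll sub i6&i7 dual
#5 head=8: mulh i8 tail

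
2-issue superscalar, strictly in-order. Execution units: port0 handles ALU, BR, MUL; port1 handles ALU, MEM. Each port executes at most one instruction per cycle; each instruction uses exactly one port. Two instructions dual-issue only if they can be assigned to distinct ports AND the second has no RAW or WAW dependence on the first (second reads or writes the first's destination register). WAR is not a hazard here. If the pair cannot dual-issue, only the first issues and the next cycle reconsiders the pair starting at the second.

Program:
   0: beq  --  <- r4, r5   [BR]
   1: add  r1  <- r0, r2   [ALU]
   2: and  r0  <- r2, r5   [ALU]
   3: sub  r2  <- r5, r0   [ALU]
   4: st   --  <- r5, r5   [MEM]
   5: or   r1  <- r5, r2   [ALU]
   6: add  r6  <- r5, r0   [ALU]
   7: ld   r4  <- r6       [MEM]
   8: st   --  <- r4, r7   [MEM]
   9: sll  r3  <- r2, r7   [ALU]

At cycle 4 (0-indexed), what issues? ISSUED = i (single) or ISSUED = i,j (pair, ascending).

ISSUED = 7

  cy0 -> i0/i1 (beq/add) dual
  cy1 -> i2 (and) RAW r0
  cy2 -> i3/i4 (sub/st) dual
  cy3 -> i5/i6 (or/add) dual
  cy4 -> i7 (ld) no-port MEM/MEM
  cy5 -> i8/i9 (st/sll) dual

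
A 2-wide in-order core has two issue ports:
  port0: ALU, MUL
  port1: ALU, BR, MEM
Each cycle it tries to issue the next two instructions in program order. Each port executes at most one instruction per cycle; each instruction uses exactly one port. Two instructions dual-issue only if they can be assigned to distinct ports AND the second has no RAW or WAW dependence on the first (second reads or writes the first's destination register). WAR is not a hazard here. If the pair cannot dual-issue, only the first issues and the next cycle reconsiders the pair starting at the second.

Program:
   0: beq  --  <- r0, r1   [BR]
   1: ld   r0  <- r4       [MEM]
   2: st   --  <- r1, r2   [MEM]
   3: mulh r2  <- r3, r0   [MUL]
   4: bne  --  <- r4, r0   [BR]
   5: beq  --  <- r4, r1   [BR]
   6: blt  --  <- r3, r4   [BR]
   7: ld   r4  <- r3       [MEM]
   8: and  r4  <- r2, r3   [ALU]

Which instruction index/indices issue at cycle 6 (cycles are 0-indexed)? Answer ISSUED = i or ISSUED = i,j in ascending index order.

ISSUED = 7

c0: i0 beq  no-port BR/MEM
c1: i1 ld  no-port MEM/MEM
c2: i2&i3 st;mulh  pair
c3: i4 bne  no-port BR/BR
c4: i5 beq  no-port BR/BR
c5: i6 blt  no-port BR/MEM
c6: i7 ld  WAW r4
c7: i8 and  tail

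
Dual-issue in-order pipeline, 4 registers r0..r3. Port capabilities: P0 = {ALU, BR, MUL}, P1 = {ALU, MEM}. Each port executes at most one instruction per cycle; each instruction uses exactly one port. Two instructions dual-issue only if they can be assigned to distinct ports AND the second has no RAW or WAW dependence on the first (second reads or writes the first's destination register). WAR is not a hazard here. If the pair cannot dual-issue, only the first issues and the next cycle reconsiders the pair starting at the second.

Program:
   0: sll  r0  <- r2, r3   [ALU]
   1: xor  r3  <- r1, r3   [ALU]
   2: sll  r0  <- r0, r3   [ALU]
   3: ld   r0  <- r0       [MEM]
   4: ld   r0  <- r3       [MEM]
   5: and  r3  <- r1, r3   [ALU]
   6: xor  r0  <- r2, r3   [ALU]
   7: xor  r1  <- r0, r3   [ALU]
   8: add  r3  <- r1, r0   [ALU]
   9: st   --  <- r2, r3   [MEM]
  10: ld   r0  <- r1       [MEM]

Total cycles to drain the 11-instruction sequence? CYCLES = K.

CYCLES = 9

0. sll;xor @i0,i1  | 2-wide
1. sll @i2  | RAW+WAW r0
2. ld @i3  | no-port MEM/MEM
3. ld;and @i4,i5  | 2-wide
4. xor @i6  | RAW r0
5. xor @i7  | RAW r1
6. add @i8  | RAW r3
7. st @i9  | no-port MEM/MEM
8. ld @i10  | tail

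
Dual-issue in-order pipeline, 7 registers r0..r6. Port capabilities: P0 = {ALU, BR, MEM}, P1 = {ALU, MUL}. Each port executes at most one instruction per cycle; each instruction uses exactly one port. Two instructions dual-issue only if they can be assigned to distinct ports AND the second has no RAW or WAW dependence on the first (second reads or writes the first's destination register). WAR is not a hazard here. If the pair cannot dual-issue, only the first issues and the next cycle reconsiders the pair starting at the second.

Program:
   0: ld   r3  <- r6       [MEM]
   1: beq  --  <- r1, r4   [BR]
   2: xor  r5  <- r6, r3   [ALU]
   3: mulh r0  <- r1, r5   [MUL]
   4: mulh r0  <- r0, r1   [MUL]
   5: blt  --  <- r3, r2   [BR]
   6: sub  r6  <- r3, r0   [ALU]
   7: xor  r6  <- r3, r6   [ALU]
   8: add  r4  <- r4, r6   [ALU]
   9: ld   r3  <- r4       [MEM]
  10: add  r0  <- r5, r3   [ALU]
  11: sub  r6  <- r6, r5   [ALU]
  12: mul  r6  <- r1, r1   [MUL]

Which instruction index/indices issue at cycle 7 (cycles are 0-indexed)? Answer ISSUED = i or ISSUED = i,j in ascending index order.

c0: i0 ld.MEM  no-port MEM/BR
c1: i1&i2 beq.BR/xor.ALU  dual
c2: i3 mulh.MUL  no-port MUL/MUL
c3: i4&i5 mulh.MUL/blt.BR  dual
c4: i6 sub.ALU  RAW+WAW r6
c5: i7 xor.ALU  RAW r6
c6: i8 add.ALU  RAW r4
c7: i9 ld.MEM  RAW r3
c8: i10&i11 add.ALU/sub.ALU  dual
c9: i12 mul.MUL  tail

ISSUED = 9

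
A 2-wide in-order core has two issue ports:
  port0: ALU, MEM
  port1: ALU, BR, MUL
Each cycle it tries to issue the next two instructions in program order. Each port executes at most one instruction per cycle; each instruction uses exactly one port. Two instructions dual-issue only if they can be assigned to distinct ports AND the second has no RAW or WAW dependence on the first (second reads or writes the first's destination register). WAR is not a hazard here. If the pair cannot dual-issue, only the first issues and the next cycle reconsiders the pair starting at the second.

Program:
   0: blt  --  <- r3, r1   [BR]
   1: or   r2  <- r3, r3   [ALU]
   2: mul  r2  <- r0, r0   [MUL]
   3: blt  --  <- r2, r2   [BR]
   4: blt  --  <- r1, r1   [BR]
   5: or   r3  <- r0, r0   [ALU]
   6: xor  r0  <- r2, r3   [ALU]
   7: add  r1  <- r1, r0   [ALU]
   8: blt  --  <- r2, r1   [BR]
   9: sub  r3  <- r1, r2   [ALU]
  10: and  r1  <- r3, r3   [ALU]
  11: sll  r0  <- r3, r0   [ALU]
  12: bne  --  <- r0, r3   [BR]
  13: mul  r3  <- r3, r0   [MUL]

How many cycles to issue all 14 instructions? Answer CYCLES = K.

  cy0 -> i0/i1 (blt.BR+or.ALU) pair
  cy1 -> i2 (mul.MUL) no-port MUL/BR
  cy2 -> i3 (blt.BR) no-port BR/BR
  cy3 -> i4/i5 (blt.BR+or.ALU) pair
  cy4 -> i6 (xor.ALU) RAW r0
  cy5 -> i7 (add.ALU) RAW r1
  cy6 -> i8/i9 (blt.BR+sub.ALU) pair
  cy7 -> i10/i11 (and.ALU+sll.ALU) pair
  cy8 -> i12 (bne.BR) no-port BR/MUL
  cy9 -> i13 (mul.MUL) tail

CYCLES = 10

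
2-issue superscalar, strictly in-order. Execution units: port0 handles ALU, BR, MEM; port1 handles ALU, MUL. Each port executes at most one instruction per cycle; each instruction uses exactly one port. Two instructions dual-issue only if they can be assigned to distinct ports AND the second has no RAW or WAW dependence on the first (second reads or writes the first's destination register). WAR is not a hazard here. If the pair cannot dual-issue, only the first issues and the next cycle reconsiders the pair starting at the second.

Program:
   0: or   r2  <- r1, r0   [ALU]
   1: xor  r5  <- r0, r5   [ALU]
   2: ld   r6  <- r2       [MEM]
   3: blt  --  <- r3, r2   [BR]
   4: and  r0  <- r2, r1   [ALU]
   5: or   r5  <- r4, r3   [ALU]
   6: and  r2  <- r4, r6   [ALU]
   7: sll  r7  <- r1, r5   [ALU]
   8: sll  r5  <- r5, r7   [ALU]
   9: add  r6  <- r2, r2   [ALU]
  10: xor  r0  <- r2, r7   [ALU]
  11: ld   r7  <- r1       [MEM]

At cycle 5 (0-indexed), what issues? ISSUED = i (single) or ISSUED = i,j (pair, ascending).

ISSUED = 8,9

0. or.ALU;xor.ALU @i0/i1  | dual
1. ld.MEM @i2  | no-port MEM/BR
2. blt.BR;and.ALU @i3/i4  | dual
3. or.ALU;and.ALU @i5/i6  | dual
4. sll.ALU @i7  | RAW r7
5. sll.ALU;add.ALU @i8/i9  | dual
6. xor.ALU;ld.MEM @i10/i11  | dual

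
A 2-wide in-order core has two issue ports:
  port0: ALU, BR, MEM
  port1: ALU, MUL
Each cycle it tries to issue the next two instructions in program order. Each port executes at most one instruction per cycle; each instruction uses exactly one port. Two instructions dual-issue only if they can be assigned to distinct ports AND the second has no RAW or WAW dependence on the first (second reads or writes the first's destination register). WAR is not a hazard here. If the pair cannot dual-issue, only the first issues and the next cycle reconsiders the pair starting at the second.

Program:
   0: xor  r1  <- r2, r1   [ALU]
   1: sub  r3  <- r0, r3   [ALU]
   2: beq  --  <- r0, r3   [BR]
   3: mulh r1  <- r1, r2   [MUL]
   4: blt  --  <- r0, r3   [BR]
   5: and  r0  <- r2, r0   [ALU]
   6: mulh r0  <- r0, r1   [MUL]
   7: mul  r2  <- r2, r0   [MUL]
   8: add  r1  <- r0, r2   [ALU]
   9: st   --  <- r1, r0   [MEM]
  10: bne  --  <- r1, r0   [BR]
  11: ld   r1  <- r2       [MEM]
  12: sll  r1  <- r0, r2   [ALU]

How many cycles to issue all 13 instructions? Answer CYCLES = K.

t=0 i0/i1:xor.ALU+sub.ALU ; 2-wide
t=1 i2/i3:beq.BR+mulh.MUL ; 2-wide
t=2 i4/i5:blt.BR+and.ALU ; 2-wide
t=3 i6:mulh.MUL ; no-port MUL/MUL
t=4 i7:mul.MUL ; RAW r2
t=5 i8:add.ALU ; RAW r1
t=6 i9:st.MEM ; no-port MEM/BR
t=7 i10:bne.BR ; no-port BR/MEM
t=8 i11:ld.MEM ; WAW r1
t=9 i12:sll.ALU ; tail

CYCLES = 10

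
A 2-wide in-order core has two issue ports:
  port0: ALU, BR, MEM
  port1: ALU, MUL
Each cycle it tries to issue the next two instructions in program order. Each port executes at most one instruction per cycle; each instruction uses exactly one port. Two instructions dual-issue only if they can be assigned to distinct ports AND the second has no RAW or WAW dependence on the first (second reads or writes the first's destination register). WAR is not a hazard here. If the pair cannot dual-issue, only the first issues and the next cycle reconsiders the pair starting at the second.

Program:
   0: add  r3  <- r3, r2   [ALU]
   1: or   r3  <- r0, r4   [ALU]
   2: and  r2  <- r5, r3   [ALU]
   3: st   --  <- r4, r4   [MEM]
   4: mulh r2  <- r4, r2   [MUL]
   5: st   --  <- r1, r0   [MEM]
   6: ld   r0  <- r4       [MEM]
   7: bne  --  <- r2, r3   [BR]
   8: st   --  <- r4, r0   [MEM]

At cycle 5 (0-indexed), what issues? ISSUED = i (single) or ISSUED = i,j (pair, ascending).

ISSUED = 7

[0] i0  add.ALU  -- WAW r3
[1] i1  or.ALU  -- RAW r3
[2] i2+i3  and.ALU st.MEM  -- pair
[3] i4+i5  mulh.MUL st.MEM  -- pair
[4] i6  ld.MEM  -- no-port MEM/BR
[5] i7  bne.BR  -- no-port BR/MEM
[6] i8  st.MEM  -- tail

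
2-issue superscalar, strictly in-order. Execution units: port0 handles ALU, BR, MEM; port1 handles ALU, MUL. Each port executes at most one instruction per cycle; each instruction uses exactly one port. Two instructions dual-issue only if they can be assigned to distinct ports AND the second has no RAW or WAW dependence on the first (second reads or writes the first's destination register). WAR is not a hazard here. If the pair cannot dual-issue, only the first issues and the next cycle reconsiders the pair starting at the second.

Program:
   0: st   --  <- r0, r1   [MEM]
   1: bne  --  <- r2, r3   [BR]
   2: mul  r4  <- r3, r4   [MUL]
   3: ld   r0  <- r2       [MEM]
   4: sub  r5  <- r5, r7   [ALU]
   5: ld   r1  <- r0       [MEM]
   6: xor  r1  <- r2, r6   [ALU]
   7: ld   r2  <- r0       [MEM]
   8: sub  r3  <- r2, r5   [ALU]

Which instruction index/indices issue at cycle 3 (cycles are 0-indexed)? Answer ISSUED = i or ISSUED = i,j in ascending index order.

#0 head=0: st.MEM i0 no-port MEM/BR
#1 head=1: bne.BR;mul.MUL i1,i2 2-wide
#2 head=3: ld.MEM;sub.ALU i3,i4 2-wide
#3 head=5: ld.MEM i5 WAW r1
#4 head=6: xor.ALU;ld.MEM i6,i7 2-wide
#5 head=8: sub.ALU i8 tail

ISSUED = 5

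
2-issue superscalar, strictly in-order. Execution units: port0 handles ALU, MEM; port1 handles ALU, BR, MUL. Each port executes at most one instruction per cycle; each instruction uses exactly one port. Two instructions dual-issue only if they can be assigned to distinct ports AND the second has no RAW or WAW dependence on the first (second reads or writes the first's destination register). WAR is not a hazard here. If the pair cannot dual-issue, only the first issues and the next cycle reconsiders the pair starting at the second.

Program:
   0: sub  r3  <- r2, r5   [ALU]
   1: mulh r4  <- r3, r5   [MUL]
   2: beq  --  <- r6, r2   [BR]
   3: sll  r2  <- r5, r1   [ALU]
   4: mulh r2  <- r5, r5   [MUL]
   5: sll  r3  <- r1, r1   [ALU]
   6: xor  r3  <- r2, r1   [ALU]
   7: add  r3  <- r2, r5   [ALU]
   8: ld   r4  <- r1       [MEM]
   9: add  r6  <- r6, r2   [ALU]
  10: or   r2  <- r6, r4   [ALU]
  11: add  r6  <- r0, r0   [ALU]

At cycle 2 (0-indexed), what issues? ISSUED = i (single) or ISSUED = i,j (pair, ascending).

ISSUED = 2,3

c0: i0 sub.ALU  RAW r3
c1: i1 mulh.MUL  no-port MUL/BR
c2: i2,i3 beq.BR sll.ALU  dual
c3: i4,i5 mulh.MUL sll.ALU  dual
c4: i6 xor.ALU  WAW r3
c5: i7,i8 add.ALU ld.MEM  dual
c6: i9 add.ALU  RAW r6
c7: i10,i11 or.ALU add.ALU  dual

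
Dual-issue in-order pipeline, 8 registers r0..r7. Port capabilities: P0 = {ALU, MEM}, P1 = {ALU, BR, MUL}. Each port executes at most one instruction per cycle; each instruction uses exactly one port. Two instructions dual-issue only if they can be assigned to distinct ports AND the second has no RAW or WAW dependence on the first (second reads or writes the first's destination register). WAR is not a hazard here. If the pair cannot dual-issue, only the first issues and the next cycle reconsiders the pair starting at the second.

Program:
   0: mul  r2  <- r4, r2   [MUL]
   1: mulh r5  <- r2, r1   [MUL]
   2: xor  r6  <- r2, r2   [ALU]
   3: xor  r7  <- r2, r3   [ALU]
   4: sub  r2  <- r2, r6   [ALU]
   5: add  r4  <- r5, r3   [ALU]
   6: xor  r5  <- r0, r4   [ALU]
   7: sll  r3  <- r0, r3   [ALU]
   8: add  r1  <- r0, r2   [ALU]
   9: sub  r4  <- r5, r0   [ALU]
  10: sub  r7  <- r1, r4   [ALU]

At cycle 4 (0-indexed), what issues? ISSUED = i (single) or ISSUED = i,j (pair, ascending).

#0 head=0: mul i0 no-port MUL/MUL
#1 head=1: mulh xor i1/i2 pair
#2 head=3: xor sub i3/i4 pair
#3 head=5: add i5 RAW r4
#4 head=6: xor sll i6/i7 pair
#5 head=8: add sub i8/i9 pair
#6 head=10: sub i10 tail

ISSUED = 6,7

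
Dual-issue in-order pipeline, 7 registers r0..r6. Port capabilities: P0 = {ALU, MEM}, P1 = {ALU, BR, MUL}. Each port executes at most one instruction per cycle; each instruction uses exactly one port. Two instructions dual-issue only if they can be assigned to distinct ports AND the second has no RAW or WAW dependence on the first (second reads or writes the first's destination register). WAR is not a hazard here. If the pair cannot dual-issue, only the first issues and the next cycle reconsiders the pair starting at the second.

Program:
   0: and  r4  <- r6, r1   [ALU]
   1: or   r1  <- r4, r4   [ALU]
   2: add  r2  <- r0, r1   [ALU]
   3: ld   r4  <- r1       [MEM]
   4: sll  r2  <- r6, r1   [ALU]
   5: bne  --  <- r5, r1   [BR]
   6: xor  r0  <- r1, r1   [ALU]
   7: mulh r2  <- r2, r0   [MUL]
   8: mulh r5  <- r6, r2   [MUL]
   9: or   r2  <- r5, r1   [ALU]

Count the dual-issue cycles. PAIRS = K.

#0 head=0: and.ALU i0 RAW r4
#1 head=1: or.ALU i1 RAW r1
#2 head=2: add.ALU/ld.MEM i2+i3 pair
#3 head=4: sll.ALU/bne.BR i4+i5 pair
#4 head=6: xor.ALU i6 RAW r0
#5 head=7: mulh.MUL i7 no-port MUL/MUL
#6 head=8: mulh.MUL i8 RAW r5
#7 head=9: or.ALU i9 tail

PAIRS = 2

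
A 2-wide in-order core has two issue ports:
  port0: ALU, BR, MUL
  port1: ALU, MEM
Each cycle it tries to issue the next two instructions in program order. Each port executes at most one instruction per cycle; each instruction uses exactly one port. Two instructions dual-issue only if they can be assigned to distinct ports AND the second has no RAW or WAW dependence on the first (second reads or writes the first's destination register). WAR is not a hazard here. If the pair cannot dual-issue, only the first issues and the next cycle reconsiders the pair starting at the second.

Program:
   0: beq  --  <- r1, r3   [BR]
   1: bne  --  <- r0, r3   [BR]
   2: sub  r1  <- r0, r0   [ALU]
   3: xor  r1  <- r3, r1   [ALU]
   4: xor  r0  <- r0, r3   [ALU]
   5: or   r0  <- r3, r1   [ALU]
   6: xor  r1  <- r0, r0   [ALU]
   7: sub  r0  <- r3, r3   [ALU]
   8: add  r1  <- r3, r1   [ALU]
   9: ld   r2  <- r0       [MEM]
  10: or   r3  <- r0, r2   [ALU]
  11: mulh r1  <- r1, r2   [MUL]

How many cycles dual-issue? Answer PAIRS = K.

PAIRS = 5

c0: i0 beq  no-port BR/BR
c1: i1&i2 bne+sub  pair
c2: i3&i4 xor+xor  pair
c3: i5 or  RAW r0
c4: i6&i7 xor+sub  pair
c5: i8&i9 add+ld  pair
c6: i10&i11 or+mulh  pair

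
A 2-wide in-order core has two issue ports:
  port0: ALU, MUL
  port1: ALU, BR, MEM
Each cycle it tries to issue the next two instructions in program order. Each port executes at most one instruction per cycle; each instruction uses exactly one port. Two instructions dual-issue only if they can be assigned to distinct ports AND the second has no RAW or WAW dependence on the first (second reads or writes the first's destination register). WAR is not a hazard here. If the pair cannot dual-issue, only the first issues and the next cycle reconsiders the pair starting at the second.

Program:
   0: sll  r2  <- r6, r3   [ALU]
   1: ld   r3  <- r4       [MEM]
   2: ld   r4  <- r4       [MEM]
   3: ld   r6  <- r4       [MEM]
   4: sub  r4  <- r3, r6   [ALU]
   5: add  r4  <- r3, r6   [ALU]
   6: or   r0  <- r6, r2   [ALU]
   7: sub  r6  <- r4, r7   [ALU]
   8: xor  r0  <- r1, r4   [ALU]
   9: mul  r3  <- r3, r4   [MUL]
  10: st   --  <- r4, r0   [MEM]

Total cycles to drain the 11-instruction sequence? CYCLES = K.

CYCLES = 7

#0 head=0: sll/ld i0+i1 dual
#1 head=2: ld i2 no-port MEM/MEM
#2 head=3: ld i3 RAW r6
#3 head=4: sub i4 WAW r4
#4 head=5: add/or i5+i6 dual
#5 head=7: sub/xor i7+i8 dual
#6 head=9: mul/st i9+i10 dual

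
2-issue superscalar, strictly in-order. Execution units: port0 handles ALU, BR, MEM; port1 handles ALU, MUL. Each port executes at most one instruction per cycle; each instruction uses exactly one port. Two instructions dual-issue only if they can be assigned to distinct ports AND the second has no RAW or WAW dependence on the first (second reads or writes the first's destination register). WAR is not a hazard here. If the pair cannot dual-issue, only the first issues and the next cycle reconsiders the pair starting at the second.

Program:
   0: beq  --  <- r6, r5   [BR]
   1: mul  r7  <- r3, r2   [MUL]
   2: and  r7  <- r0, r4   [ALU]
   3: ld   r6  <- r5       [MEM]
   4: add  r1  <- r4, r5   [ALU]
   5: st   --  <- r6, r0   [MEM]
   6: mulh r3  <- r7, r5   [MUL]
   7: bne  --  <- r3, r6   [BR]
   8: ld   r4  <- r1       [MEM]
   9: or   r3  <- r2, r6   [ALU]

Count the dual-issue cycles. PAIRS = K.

c0: i0/i1 beq+mul  dual
c1: i2/i3 and+ld  dual
c2: i4/i5 add+st  dual
c3: i6 mulh  RAW r3
c4: i7 bne  no-port BR/MEM
c5: i8/i9 ld+or  dual

PAIRS = 4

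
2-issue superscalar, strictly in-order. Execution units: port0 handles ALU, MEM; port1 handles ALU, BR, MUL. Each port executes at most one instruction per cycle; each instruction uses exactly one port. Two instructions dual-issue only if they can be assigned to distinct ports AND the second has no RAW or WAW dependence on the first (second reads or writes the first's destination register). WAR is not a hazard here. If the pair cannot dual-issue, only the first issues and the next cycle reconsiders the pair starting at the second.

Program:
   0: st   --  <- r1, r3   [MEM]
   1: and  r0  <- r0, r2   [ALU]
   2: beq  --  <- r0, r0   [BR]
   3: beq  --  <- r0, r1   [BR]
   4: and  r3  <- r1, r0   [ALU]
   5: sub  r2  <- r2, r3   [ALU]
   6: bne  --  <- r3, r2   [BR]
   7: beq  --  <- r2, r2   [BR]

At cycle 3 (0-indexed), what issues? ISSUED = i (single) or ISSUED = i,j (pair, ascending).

t=0 i0,i1:st.MEM;and.ALU ; 2-wide
t=1 i2:beq.BR ; no-port BR/BR
t=2 i3,i4:beq.BR;and.ALU ; 2-wide
t=3 i5:sub.ALU ; RAW r2
t=4 i6:bne.BR ; no-port BR/BR
t=5 i7:beq.BR ; tail

ISSUED = 5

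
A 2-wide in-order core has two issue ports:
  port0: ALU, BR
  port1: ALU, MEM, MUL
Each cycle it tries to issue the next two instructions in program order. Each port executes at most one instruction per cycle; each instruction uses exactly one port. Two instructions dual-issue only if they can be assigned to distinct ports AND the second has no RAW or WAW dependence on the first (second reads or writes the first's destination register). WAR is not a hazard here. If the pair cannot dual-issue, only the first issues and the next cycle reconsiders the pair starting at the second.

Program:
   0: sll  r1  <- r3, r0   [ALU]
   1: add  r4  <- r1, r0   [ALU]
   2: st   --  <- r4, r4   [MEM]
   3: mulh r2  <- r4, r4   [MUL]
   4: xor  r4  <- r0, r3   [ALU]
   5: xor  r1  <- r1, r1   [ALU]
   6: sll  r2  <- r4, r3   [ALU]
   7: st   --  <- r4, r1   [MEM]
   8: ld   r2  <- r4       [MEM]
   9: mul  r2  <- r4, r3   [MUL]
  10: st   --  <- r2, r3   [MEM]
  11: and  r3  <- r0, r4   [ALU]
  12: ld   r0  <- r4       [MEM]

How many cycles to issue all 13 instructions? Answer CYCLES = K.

0. sll @i0  | RAW r1
1. add @i1  | RAW r4
2. st @i2  | no-port MEM/MUL
3. mulh/xor @i3/i4  | dual
4. xor/sll @i5/i6  | dual
5. st @i7  | no-port MEM/MEM
6. ld @i8  | no-port MEM/MUL
7. mul @i9  | no-port MUL/MEM
8. st/and @i10/i11  | dual
9. ld @i12  | tail

CYCLES = 10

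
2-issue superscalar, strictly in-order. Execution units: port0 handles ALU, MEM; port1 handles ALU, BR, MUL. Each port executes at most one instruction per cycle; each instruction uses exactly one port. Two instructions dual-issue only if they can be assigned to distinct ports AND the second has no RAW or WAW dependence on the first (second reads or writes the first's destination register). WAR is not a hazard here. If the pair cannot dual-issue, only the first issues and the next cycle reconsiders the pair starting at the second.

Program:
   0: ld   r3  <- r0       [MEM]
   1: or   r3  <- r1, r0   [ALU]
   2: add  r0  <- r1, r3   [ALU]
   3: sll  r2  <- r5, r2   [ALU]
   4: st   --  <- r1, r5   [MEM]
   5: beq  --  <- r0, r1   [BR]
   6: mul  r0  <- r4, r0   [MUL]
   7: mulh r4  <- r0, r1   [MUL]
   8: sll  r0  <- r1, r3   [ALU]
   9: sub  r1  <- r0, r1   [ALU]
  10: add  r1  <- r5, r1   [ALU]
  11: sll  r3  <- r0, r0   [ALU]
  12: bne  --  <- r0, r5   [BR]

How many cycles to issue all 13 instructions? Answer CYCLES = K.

CYCLES = 9

#0 head=0: ld.MEM i0 WAW r3
#1 head=1: or.ALU i1 RAW r3
#2 head=2: add.ALU sll.ALU i2,i3 dual
#3 head=4: st.MEM beq.BR i4,i5 dual
#4 head=6: mul.MUL i6 no-port MUL/MUL
#5 head=7: mulh.MUL sll.ALU i7,i8 dual
#6 head=9: sub.ALU i9 RAW+WAW r1
#7 head=10: add.ALU sll.ALU i10,i11 dual
#8 head=12: bne.BR i12 tail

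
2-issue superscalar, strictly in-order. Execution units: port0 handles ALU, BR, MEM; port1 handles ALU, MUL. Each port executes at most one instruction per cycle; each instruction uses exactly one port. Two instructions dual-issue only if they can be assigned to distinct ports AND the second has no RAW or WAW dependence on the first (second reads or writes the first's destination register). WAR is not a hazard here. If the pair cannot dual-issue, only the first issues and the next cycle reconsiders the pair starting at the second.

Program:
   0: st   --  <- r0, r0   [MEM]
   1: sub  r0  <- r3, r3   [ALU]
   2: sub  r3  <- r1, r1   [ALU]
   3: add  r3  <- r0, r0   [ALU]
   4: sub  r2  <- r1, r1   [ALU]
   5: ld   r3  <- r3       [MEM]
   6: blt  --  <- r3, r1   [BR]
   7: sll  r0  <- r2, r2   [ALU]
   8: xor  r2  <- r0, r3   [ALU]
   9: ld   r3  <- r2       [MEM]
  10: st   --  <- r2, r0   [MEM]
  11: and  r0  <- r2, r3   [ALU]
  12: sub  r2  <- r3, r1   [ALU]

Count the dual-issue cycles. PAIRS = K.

  cy0 -> i0+i1 (st/sub) 2-wide
  cy1 -> i2 (sub) WAW r3
  cy2 -> i3+i4 (add/sub) 2-wide
  cy3 -> i5 (ld) no-port MEM/BR
  cy4 -> i6+i7 (blt/sll) 2-wide
  cy5 -> i8 (xor) RAW r2
  cy6 -> i9 (ld) no-port MEM/MEM
  cy7 -> i10+i11 (st/and) 2-wide
  cy8 -> i12 (sub) tail

PAIRS = 4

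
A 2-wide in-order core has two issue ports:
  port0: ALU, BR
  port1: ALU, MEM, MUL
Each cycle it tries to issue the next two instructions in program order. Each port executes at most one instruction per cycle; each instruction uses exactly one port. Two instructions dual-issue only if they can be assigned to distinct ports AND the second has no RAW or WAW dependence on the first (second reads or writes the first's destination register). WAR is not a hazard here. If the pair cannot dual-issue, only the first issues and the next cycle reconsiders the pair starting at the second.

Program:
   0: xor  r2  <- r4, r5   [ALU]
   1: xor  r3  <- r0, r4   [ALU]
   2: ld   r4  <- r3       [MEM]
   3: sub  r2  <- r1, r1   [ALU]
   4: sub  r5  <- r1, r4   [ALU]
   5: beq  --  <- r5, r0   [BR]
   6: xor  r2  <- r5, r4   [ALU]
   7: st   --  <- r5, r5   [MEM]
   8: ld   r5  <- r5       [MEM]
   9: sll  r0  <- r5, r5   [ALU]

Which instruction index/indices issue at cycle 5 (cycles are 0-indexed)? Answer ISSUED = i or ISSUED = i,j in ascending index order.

ISSUED = 8

  cy0 -> i0+i1 (xor.ALU+xor.ALU) dual
  cy1 -> i2+i3 (ld.MEM+sub.ALU) dual
  cy2 -> i4 (sub.ALU) RAW r5
  cy3 -> i5+i6 (beq.BR+xor.ALU) dual
  cy4 -> i7 (st.MEM) no-port MEM/MEM
  cy5 -> i8 (ld.MEM) RAW r5
  cy6 -> i9 (sll.ALU) tail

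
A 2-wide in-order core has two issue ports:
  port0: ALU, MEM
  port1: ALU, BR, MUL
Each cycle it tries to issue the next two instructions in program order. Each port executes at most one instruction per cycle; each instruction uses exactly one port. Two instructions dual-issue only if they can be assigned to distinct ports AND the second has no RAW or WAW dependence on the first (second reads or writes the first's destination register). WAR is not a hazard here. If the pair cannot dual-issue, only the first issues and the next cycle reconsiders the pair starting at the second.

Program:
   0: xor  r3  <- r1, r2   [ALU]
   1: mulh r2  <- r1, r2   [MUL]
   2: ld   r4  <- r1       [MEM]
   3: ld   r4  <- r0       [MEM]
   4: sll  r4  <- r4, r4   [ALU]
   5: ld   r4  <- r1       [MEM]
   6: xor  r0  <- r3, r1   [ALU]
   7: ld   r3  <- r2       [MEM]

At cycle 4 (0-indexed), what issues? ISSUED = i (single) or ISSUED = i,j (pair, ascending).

ISSUED = 5,6

0. xor mulh @i0,i1  | pair
1. ld @i2  | no-port MEM/MEM
2. ld @i3  | RAW+WAW r4
3. sll @i4  | WAW r4
4. ld xor @i5,i6  | pair
5. ld @i7  | tail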